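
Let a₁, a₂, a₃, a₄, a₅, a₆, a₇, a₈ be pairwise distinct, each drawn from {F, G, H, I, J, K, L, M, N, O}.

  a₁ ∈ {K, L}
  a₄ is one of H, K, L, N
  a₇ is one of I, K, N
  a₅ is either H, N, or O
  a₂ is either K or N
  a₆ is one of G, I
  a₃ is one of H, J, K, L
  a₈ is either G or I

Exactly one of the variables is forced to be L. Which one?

The 8 variables together cover exactly {G, H, I, J, K, L, N, O} — 8 values for 8 variables — and J appears only in a₃'s list, so a₃ = J.
The 7 still-open variables together cover exactly {G, H, I, K, L, N, O} — 7 values for 7 variables — and O appears only in a₅'s list, so a₅ = O.
The 6 still-open variables together cover exactly {G, H, I, K, L, N} — 6 values for 6 variables — and H appears only in a₄'s list, so a₄ = H.
The 5 still-open variables together cover exactly {G, I, K, L, N} — 5 values for 5 variables — and L appears only in a₁'s list, so a₁ = L.

a₁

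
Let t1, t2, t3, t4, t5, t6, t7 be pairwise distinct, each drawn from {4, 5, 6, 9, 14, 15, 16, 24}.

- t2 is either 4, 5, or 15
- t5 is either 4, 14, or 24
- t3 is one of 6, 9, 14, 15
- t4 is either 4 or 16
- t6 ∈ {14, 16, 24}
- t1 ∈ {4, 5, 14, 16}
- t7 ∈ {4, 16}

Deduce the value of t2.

15

t4 and t7 between them cover only {4, 16} — a naked pair. Remove those values from t1, t2, t5, t6.
The 2 variables t5 and t6 are confined to {14, 24}, which locks those values in; drop them from t1, t3.
t1 has just one choice, so t1 = 5. Eliminate 5 elsewhere: t2.
So t2 = 15.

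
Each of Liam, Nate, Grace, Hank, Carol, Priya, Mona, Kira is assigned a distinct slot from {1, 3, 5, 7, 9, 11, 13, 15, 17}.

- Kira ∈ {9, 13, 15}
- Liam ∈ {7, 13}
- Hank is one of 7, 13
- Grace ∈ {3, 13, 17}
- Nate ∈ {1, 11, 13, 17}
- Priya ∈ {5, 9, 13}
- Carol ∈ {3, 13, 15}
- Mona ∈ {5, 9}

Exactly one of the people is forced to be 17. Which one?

The 2 variables Liam and Hank are confined to {7, 13}, which locks those values in; drop them from Nate, Grace, Carol, Priya, Kira.
Priya and Mona share exactly the 2 values {5, 9}; by pigeonhole those values go to them, so strike 5, 9 from Kira.
Kira's domain is down to {15}, so Kira = 15. Eliminate 15 elsewhere: Carol.
That leaves Carol = 3. Eliminate 3 elsewhere: Grace.
So 17 goes to Grace.

Grace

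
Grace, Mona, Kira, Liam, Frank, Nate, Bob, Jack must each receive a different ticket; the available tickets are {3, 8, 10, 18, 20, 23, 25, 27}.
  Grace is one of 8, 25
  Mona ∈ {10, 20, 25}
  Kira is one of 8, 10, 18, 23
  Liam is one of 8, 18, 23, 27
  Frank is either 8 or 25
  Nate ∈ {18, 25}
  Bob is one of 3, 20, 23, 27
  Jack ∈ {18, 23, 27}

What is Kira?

The 8 variables together cover exactly {3, 8, 10, 18, 20, 23, 25, 27} — 8 values for 8 variables — and 3 appears only in Bob's list, so Bob = 3.
The 7 still-open variables together cover exactly {8, 10, 18, 20, 23, 25, 27} — 7 values for 7 variables — and 20 appears only in Mona's list, so Mona = 20.
The 6 still-open variables draw from only 6 values {8, 10, 18, 23, 25, 27}, so each is used; only Kira can be 10, hence Kira = 10.

10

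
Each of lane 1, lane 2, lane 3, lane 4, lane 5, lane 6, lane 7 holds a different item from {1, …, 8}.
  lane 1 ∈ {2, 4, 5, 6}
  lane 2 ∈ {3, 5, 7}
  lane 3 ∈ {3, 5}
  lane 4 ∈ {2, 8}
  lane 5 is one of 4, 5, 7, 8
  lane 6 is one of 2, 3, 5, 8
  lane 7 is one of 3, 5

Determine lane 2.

The 7 variables draw from only 7 values {2, 3, 4, 5, 6, 7, 8}, so each is used; only lane 1 can be 6, hence lane 1 = 6.
The 6 still-open variables together cover exactly {2, 3, 4, 5, 7, 8} — 6 values for 6 variables — and 4 appears only in lane 5's list, so lane 5 = 4.
The 5 still-open variables together cover exactly {2, 3, 5, 7, 8} — 5 values for 5 variables — and 7 appears only in lane 2's list, so lane 2 = 7.

7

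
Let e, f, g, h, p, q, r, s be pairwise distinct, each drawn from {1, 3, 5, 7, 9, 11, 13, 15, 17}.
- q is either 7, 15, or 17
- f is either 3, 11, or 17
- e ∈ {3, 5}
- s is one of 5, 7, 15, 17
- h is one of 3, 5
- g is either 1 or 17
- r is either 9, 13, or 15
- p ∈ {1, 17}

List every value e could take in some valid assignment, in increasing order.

3, 5

The 2 variables e and h are confined to {3, 5}, which locks those values in; drop them from f, s.
g and p between them cover only {1, 17} — a naked pair. Remove those values from f, q, s.
That leaves f = 11.
The 2 variables q and s are confined to {7, 15}, which locks those values in; drop them from r.
No further eliminations apply; e can still be any of 3, 5.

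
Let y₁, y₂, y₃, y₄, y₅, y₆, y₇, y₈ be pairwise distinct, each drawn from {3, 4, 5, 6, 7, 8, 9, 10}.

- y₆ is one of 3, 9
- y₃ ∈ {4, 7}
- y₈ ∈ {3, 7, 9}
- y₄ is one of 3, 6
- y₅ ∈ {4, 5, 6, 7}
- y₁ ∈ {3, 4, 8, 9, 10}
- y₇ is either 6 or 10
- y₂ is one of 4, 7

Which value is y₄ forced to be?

The 8 variables together cover exactly {3, 4, 5, 6, 7, 8, 9, 10} — 8 values for 8 variables — and 5 appears only in y₅'s list, so y₅ = 5.
Among the 7 still-open variables, 8 fits only y₁ (and all 7 values in {3, 4, 6, 7, 8, 9, 10} must be used), so y₁ = 8.
Among the 6 still-open variables, 10 fits only y₇ (and all 6 values in {3, 4, 6, 7, 9, 10} must be used), so y₇ = 10.
The 5 still-open variables together cover exactly {3, 4, 6, 7, 9} — 5 values for 5 variables — and 6 appears only in y₄'s list, so y₄ = 6.

6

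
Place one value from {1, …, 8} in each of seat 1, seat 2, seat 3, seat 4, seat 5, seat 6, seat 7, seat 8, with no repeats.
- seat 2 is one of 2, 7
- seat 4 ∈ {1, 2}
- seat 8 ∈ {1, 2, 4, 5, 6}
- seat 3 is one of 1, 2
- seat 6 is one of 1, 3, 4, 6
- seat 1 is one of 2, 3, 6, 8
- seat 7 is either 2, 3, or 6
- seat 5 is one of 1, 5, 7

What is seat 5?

The 8 variables together cover exactly {1, 2, 3, 4, 5, 6, 7, 8} — 8 values for 8 variables — and 8 appears only in seat 1's list, so seat 1 = 8.
The 2 variables seat 3 and seat 4 are confined to {1, 2}, which locks those values in; drop them from seat 2, seat 5, seat 6, seat 7, seat 8.
seat 2 must be 7 (only option left). So seat 5 can't be 7.
So seat 5 = 5.

5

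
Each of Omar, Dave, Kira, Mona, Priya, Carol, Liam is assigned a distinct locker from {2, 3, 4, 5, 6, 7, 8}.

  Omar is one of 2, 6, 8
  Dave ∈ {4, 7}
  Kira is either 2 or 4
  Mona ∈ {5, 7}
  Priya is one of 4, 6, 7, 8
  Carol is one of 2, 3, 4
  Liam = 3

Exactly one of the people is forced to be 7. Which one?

Liam has just one choice, so Liam = 3. Eliminate 3 elsewhere: Carol.
The 6 still-open variables together cover exactly {2, 4, 5, 6, 7, 8} — 6 values for 6 variables — and 5 appears only in Mona's list, so Mona = 5.
The 2 variables Kira and Carol are confined to {2, 4}, which locks those values in; drop them from Omar, Dave, Priya.
So 7 goes to Dave.

Dave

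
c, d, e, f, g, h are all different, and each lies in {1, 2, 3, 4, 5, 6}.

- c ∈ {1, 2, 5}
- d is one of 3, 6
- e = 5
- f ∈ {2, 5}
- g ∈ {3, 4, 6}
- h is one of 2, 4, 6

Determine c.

e must be 5 (only option left). So c, f can't be 5.
That leaves f = 2. Remove 2 from c, h.
So c = 1.

1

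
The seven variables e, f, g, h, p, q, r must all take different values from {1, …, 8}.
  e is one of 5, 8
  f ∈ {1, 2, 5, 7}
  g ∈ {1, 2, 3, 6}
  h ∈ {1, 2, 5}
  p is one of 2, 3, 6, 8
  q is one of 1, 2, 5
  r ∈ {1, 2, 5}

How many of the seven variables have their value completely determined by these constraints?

2

Among the 7 variables, 7 fits only f (and all 7 values in {1, 2, 3, 5, 6, 7, 8} must be used), so f = 7.
h, q, r share exactly the 3 values {1, 2, 5}; by pigeonhole those values go to them, so strike 1, 2, 5 from e, g, p.
That leaves e = 8. Eliminate 8 elsewhere: p.
Determined: e=8, f=7. The other variables each still have more than one consistent value. That makes 2.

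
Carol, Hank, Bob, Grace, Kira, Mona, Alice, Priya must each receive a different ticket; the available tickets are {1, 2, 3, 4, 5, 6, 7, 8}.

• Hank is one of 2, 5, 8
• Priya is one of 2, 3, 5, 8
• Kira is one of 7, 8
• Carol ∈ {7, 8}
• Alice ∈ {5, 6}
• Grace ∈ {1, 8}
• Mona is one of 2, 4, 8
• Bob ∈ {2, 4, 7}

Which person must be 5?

Hank

Among the 8 variables, 1 fits only Grace (and all 8 values in {1, 2, 3, 4, 5, 6, 7, 8} must be used), so Grace = 1.
The 7 still-open variables draw from only 7 values {2, 3, 4, 5, 6, 7, 8}, so each is used; only Priya can be 3, hence Priya = 3.
The 6 still-open variables together cover exactly {2, 4, 5, 6, 7, 8} — 6 values for 6 variables — and 6 appears only in Alice's list, so Alice = 6.
Among the 5 still-open variables, 5 fits only Hank (and all 5 values in {2, 4, 5, 7, 8} must be used), so Hank = 5.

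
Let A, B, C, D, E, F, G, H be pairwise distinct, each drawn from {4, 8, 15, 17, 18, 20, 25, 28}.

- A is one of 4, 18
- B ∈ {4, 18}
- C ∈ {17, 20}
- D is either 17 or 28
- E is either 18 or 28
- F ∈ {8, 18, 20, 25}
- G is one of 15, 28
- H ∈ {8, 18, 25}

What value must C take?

The 8 variables draw from only 8 values {4, 8, 15, 17, 18, 20, 25, 28}, so each is used; only G can be 15, hence G = 15.
A and B share exactly the 2 values {4, 18}; by pigeonhole those values go to them, so strike 4, 18 from E, F, H.
E's domain is down to {28}, so E = 28. So D can't be 28.
D must be 17 (only option left). So C can't be 17.
So C = 20.

20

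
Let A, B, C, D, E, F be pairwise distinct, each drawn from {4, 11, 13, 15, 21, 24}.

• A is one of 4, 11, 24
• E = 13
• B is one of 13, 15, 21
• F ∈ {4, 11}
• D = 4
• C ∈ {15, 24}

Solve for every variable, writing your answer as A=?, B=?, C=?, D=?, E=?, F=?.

A=24, B=21, C=15, D=4, E=13, F=11

D must be 4 (only option left). So A, F can't be 4.
E's domain is down to {13}, so E = 13. So B can't be 13.
F must be 11 (only option left). Remove 11 from A.
A must be 24 (only option left). Eliminate 24 elsewhere: C.
C must be 15 (only option left). Strike 15 from B.
B must be 21 (only option left).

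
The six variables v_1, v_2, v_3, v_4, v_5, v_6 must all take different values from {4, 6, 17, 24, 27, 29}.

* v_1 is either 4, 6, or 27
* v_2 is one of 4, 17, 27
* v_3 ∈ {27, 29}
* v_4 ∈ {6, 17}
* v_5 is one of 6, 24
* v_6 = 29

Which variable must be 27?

v_3

v_6 has just one choice, so v_6 = 29. Eliminate 29 elsewhere: v_3.
So 27 goes to v_3.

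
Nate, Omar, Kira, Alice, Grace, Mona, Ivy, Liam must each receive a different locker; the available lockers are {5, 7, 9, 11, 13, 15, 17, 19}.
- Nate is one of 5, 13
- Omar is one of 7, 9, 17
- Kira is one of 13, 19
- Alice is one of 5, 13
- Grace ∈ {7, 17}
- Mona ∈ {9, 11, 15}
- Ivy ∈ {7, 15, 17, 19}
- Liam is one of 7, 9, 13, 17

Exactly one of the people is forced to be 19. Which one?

The 8 variables together cover exactly {5, 7, 9, 11, 13, 15, 17, 19} — 8 values for 8 variables — and 11 appears only in Mona's list, so Mona = 11.
Among the 7 still-open variables, 15 fits only Ivy (and all 7 values in {5, 7, 9, 13, 15, 17, 19} must be used), so Ivy = 15.
Among the 6 still-open variables, 19 fits only Kira (and all 6 values in {5, 7, 9, 13, 17, 19} must be used), so Kira = 19.

Kira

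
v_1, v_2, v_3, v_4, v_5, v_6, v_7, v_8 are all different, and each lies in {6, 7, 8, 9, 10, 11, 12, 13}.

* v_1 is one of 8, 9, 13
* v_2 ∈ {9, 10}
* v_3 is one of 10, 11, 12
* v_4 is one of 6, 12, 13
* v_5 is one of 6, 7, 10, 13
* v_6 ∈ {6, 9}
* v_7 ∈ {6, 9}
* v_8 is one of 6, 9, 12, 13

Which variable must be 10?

The 8 variables draw from only 8 values {6, 7, 8, 9, 10, 11, 12, 13}, so each is used; only v_5 can be 7, hence v_5 = 7.
The 7 still-open variables draw from only 7 values {6, 8, 9, 10, 11, 12, 13}, so each is used; only v_1 can be 8, hence v_1 = 8.
Among the 6 still-open variables, 11 fits only v_3 (and all 6 values in {6, 9, 10, 11, 12, 13} must be used), so v_3 = 11.
The 5 still-open variables draw from only 5 values {6, 9, 10, 12, 13}, so each is used; only v_2 can be 10, hence v_2 = 10.

v_2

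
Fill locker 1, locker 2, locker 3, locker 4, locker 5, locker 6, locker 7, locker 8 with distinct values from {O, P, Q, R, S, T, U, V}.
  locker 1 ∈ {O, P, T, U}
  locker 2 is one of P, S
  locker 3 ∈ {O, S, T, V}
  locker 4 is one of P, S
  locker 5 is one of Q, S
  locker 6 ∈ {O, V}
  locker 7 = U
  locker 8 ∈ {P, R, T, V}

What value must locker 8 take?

R

locker 7's domain is down to {U}, so locker 7 = U. Remove U from locker 1.
The 7 still-open variables together cover exactly {O, P, Q, R, S, T, V} — 7 values for 7 variables — and Q appears only in locker 5's list, so locker 5 = Q.
The 6 still-open variables draw from only 6 values {O, P, R, S, T, V}, so each is used; only locker 8 can be R, hence locker 8 = R.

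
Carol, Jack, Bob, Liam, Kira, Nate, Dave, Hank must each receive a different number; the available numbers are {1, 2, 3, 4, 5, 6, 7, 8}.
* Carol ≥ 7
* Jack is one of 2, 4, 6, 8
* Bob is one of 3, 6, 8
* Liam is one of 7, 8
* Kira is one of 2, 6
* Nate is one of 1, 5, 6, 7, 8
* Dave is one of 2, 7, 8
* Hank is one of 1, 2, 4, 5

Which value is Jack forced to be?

4

The 8 variables draw from only 8 values {1, 2, 3, 4, 5, 6, 7, 8}, so each is used; only Bob can be 3, hence Bob = 3.
The 2 variables Carol and Liam are confined to {7, 8}, which locks those values in; drop them from Jack, Nate, Dave.
Dave must be 2 (only option left). So Jack, Kira, Hank can't be 2.
That leaves Kira = 6. Remove 6 from Jack, Nate.
So Jack = 4.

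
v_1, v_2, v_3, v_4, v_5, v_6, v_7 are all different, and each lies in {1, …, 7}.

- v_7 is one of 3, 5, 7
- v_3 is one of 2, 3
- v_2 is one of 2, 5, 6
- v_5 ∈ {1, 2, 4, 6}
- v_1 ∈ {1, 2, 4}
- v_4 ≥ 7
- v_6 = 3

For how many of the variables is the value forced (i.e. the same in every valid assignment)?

v_4's domain is down to {7}, so v_4 = 7. Strike 7 from v_7.
v_6 has just one choice, so v_6 = 3. Strike 3 from v_3, v_7.
That leaves v_7 = 5. Strike 5 from v_2.
That leaves v_3 = 2. Remove 2 from v_1, v_2, v_5.
v_2 has just one choice, so v_2 = 6. So v_5 can't be 6.
Determined: v_2=6, v_3=2, v_4=7, v_6=3, v_7=5. The other variables each still have more than one consistent value. That makes 5.

5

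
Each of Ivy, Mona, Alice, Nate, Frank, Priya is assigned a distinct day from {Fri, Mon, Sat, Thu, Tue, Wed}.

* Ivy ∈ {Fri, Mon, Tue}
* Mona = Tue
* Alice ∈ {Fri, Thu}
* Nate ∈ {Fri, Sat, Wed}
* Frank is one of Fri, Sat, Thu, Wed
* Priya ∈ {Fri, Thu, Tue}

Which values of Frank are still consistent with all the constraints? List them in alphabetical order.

Mona must be Tue (only option left). So Ivy, Priya can't be Tue.
The 5 still-open variables together cover exactly {Fri, Mon, Sat, Thu, Wed} — 5 values for 5 variables — and Mon appears only in Ivy's list, so Ivy = Mon.
Alice and Priya between them cover only {Fri, Thu} — a naked pair. Remove those values from Nate, Frank.
No further eliminations apply; Frank can still be any of Sat, Wed.

Sat, Wed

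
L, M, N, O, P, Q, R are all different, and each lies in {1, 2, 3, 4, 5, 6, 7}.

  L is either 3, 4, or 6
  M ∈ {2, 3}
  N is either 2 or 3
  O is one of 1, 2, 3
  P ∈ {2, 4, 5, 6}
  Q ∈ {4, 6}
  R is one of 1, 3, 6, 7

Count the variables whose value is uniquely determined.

3

The 7 variables draw from only 7 values {1, 2, 3, 4, 5, 6, 7}, so each is used; only P can be 5, hence P = 5.
Among the 6 still-open variables, 7 fits only R (and all 6 values in {1, 2, 3, 4, 6, 7} must be used), so R = 7.
The 5 still-open variables together cover exactly {1, 2, 3, 4, 6} — 5 values for 5 variables — and 1 appears only in O's list, so O = 1.
M and N between them cover only {2, 3} — a naked pair. Remove those values from L.
Determined: O=1, P=5, R=7. The other variables each still have more than one consistent value. That makes 3.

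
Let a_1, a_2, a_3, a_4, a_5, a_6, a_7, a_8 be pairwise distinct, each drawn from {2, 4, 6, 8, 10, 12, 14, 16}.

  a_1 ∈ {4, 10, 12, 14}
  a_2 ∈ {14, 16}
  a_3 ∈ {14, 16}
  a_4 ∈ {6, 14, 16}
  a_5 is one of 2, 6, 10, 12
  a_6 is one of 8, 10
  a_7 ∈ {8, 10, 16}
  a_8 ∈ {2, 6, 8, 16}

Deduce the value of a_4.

6

The 8 variables together cover exactly {2, 4, 6, 8, 10, 12, 14, 16} — 8 values for 8 variables — and 4 appears only in a_1's list, so a_1 = 4.
The 7 still-open variables draw from only 7 values {2, 6, 8, 10, 12, 14, 16}, so each is used; only a_5 can be 12, hence a_5 = 12.
The 6 still-open variables together cover exactly {2, 6, 8, 10, 14, 16} — 6 values for 6 variables — and 2 appears only in a_8's list, so a_8 = 2.
The 5 still-open variables draw from only 5 values {6, 8, 10, 14, 16}, so each is used; only a_4 can be 6, hence a_4 = 6.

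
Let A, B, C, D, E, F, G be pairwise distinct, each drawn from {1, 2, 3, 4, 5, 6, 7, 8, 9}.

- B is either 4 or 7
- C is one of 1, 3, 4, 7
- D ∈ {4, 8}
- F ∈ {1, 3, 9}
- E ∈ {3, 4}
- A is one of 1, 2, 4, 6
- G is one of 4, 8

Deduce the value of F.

9

D and G between them cover only {4, 8} — a naked pair. Remove those values from A, B, C, E.
That leaves B = 7. Remove 7 from C.
That leaves E = 3. Strike 3 from C, F.
C has just one choice, so C = 1. So A, F can't be 1.
So F = 9.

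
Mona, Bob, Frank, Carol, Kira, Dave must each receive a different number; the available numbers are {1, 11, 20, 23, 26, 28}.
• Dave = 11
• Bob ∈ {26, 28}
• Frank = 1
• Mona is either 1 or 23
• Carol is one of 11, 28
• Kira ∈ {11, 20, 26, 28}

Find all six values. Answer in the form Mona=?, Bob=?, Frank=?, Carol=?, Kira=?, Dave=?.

Mona=23, Bob=26, Frank=1, Carol=28, Kira=20, Dave=11

Frank must be 1 (only option left). So Mona can't be 1.
Dave has just one choice, so Dave = 11. Eliminate 11 elsewhere: Carol, Kira.
Mona must be 23 (only option left).
Carol has just one choice, so Carol = 28. So Bob, Kira can't be 28.
Bob has just one choice, so Bob = 26. Strike 26 from Kira.
That leaves Kira = 20.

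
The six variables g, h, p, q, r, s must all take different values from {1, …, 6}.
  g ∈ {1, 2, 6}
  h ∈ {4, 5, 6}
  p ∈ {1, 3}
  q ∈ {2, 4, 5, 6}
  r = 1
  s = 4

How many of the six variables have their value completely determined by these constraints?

r has just one choice, so r = 1. Strike 1 from g, p.
s has just one choice, so s = 4. Strike 4 from h, q.
That leaves p = 3.
Determined: p=3, r=1, s=4. The other variables each still have more than one consistent value. That makes 3.

3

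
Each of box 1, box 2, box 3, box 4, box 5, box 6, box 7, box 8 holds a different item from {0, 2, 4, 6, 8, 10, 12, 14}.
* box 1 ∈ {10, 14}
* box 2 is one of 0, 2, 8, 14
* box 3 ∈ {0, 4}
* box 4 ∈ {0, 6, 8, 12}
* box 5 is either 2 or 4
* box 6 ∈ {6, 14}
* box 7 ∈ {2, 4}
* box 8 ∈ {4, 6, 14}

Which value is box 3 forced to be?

0

Among the 8 variables, 10 fits only box 1 (and all 8 values in {0, 2, 4, 6, 8, 10, 12, 14} must be used), so box 1 = 10.
The 7 still-open variables together cover exactly {0, 2, 4, 6, 8, 12, 14} — 7 values for 7 variables — and 12 appears only in box 4's list, so box 4 = 12.
The 6 still-open variables together cover exactly {0, 2, 4, 6, 8, 14} — 6 values for 6 variables — and 8 appears only in box 2's list, so box 2 = 8.
The 5 still-open variables together cover exactly {0, 2, 4, 6, 14} — 5 values for 5 variables — and 0 appears only in box 3's list, so box 3 = 0.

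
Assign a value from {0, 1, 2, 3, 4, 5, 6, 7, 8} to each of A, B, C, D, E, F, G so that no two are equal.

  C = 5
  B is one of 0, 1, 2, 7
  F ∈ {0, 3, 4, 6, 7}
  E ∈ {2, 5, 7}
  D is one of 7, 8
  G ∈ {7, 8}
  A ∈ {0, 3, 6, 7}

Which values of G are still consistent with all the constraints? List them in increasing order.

C's domain is down to {5}, so C = 5. Strike 5 from E.
D and G between them cover only {7, 8} — a naked pair. Remove those values from A, B, E, F.
E has just one choice, so E = 2. Remove 2 from B.
No further eliminations apply; G can still be any of 7, 8.

7, 8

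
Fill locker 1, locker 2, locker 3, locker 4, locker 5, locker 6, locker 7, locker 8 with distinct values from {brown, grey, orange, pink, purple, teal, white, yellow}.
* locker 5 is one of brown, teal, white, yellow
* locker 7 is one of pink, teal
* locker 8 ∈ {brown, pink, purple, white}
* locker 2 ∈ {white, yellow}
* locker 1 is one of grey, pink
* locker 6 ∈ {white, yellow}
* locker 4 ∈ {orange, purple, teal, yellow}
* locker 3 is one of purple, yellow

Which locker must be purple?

The 8 variables draw from only 8 values {brown, grey, orange, pink, purple, teal, white, yellow}, so each is used; only locker 1 can be grey, hence locker 1 = grey.
Among the 7 still-open variables, orange fits only locker 4 (and all 7 values in {brown, orange, pink, purple, teal, white, yellow} must be used), so locker 4 = orange.
The 2 variables locker 2 and locker 6 are confined to {white, yellow}, which locks those values in; drop them from locker 3, locker 5, locker 8.
So purple goes to locker 3.

locker 3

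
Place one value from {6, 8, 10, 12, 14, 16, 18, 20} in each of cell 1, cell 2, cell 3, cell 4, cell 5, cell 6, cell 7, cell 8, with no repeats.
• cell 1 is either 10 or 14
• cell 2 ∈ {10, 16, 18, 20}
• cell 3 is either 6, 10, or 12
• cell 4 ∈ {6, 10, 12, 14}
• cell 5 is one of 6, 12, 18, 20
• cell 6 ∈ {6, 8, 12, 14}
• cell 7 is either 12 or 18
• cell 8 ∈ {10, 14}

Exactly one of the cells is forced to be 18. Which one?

Among the 8 variables, 8 fits only cell 6 (and all 8 values in {6, 8, 10, 12, 14, 16, 18, 20} must be used), so cell 6 = 8.
The 7 still-open variables draw from only 7 values {6, 10, 12, 14, 16, 18, 20}, so each is used; only cell 2 can be 16, hence cell 2 = 16.
The 6 still-open variables draw from only 6 values {6, 10, 12, 14, 18, 20}, so each is used; only cell 5 can be 20, hence cell 5 = 20.
Among the 5 still-open variables, 18 fits only cell 7 (and all 5 values in {6, 10, 12, 14, 18} must be used), so cell 7 = 18.

cell 7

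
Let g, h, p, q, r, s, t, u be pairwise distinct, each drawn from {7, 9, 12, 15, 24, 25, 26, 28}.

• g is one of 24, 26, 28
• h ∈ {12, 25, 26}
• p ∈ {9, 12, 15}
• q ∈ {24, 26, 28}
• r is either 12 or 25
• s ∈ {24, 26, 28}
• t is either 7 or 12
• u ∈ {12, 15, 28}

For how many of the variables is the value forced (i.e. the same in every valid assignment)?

Among the 8 variables, 7 fits only t (and all 8 values in {7, 9, 12, 15, 24, 25, 26, 28} must be used), so t = 7.
The 7 still-open variables together cover exactly {9, 12, 15, 24, 25, 26, 28} — 7 values for 7 variables — and 9 appears only in p's list, so p = 9.
The 6 still-open variables draw from only 6 values {12, 15, 24, 25, 26, 28}, so each is used; only u can be 15, hence u = 15.
g, q, s between them cover only {24, 26, 28} — a naked triple. Remove those values from h.
Determined: p=9, t=7, u=15. The other variables each still have more than one consistent value. That makes 3.

3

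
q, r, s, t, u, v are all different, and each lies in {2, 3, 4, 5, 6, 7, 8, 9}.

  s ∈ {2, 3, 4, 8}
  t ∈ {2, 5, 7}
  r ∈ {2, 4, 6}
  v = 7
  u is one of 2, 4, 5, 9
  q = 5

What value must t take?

2

q's domain is down to {5}, so q = 5. Eliminate 5 elsewhere: t, u.
v must be 7 (only option left). Eliminate 7 elsewhere: t.
So t = 2.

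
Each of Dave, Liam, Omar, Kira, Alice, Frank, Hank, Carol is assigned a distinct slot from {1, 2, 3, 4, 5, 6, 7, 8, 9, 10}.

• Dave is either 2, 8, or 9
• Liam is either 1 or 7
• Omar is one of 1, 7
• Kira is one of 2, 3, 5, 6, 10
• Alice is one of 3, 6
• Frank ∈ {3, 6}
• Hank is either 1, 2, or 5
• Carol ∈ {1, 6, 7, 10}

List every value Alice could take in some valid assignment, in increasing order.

Liam and Omar between them cover only {1, 7} — a naked pair. Remove those values from Hank, Carol.
Alice and Frank between them cover only {3, 6} — a naked pair. Remove those values from Kira, Carol.
Carol must be 10 (only option left). Eliminate 10 elsewhere: Kira.
Kira and Hank share exactly the 2 values {2, 5}; by pigeonhole those values go to them, so strike 2, 5 from Dave.
No further eliminations apply; Alice can still be any of 3, 6.

3, 6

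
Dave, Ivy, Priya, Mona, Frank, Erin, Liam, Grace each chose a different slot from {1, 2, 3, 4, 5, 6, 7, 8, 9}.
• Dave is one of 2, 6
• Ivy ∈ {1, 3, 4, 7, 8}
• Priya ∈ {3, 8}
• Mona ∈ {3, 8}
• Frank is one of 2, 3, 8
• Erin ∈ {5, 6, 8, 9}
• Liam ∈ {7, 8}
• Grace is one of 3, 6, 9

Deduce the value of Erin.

5

The 2 variables Priya and Mona are confined to {3, 8}, which locks those values in; drop them from Ivy, Frank, Erin, Liam, Grace.
Frank has just one choice, so Frank = 2. Strike 2 from Dave.
That leaves Liam = 7. Remove 7 from Ivy.
Dave must be 6 (only option left). Eliminate 6 elsewhere: Erin, Grace.
That leaves Grace = 9. Eliminate 9 elsewhere: Erin.
So Erin = 5.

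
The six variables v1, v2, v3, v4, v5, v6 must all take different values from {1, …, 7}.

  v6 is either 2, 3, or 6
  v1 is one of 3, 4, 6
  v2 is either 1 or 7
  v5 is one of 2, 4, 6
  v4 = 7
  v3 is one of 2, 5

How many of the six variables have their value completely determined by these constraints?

v4's domain is down to {7}, so v4 = 7. Remove 7 from v2.
v2's domain is down to {1}, so v2 = 1.
Determined: v2=1, v4=7. The other variables each still have more than one consistent value. That makes 2.

2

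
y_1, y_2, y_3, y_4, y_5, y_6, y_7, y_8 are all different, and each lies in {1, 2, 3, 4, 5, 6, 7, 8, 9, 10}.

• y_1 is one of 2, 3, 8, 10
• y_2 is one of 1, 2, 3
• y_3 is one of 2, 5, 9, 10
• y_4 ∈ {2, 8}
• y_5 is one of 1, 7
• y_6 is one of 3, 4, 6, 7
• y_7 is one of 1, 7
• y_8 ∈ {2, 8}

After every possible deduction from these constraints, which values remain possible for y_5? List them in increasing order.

1, 7

The 2 variables y_4 and y_8 are confined to {2, 8}, which locks those values in; drop them from y_1, y_2, y_3.
The 2 variables y_5 and y_7 are confined to {1, 7}, which locks those values in; drop them from y_2, y_6.
y_2 has just one choice, so y_2 = 3. So y_1, y_6 can't be 3.
y_1's domain is down to {10}, so y_1 = 10. Remove 10 from y_3.
No further eliminations apply; y_5 can still be any of 1, 7.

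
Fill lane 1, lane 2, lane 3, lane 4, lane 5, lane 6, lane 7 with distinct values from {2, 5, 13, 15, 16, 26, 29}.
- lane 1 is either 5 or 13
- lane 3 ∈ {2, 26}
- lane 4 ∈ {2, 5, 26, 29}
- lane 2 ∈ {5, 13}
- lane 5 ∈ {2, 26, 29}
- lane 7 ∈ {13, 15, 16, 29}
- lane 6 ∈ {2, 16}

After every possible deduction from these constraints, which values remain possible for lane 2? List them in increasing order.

5, 13

The 7 variables draw from only 7 values {2, 5, 13, 15, 16, 26, 29}, so each is used; only lane 7 can be 15, hence lane 7 = 15.
The 6 still-open variables together cover exactly {2, 5, 13, 16, 26, 29} — 6 values for 6 variables — and 16 appears only in lane 6's list, so lane 6 = 16.
lane 1 and lane 2 share exactly the 2 values {5, 13}; by pigeonhole those values go to them, so strike 5, 13 from lane 4.
No further eliminations apply; lane 2 can still be any of 5, 13.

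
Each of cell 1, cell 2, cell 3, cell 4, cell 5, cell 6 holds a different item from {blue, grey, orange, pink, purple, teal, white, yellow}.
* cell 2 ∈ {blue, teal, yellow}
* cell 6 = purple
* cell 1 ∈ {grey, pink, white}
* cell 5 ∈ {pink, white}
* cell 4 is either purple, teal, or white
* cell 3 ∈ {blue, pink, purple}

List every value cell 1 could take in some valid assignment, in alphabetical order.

cell 6 must be purple (only option left). Strike purple from cell 3, cell 4.
No further eliminations apply; cell 1 can still be any of grey, pink, white.

grey, pink, white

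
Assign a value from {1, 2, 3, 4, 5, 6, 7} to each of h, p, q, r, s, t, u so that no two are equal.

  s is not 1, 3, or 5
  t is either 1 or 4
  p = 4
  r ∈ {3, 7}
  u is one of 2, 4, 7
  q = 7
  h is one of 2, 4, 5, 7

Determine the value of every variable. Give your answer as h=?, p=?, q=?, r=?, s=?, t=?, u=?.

p's domain is down to {4}, so p = 4. Strike 4 from h, s, t, u.
q must be 7 (only option left). Strike 7 from h, r, s, u.
That leaves r = 3.
t must be 1 (only option left).
u must be 2 (only option left). Remove 2 from h, s.
h's domain is down to {5}, so h = 5.
s must be 6 (only option left).

h=5, p=4, q=7, r=3, s=6, t=1, u=2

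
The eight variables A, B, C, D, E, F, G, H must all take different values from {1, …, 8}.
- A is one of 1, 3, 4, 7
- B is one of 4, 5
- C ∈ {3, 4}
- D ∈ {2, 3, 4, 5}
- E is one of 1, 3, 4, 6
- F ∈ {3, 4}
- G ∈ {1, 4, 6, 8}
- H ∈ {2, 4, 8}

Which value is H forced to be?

8

The 8 variables together cover exactly {1, 2, 3, 4, 5, 6, 7, 8} — 8 values for 8 variables — and 7 appears only in A's list, so A = 7.
The 2 variables C and F are confined to {3, 4}, which locks those values in; drop them from B, D, E, G, H.
B has just one choice, so B = 5. Eliminate 5 elsewhere: D.
D has just one choice, so D = 2. Strike 2 from H.
So H = 8.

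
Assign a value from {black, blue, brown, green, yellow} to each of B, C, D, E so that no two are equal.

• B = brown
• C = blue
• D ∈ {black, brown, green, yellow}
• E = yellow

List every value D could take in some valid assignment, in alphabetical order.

black, green

B has just one choice, so B = brown. Strike brown from D.
C must be blue (only option left).
E's domain is down to {yellow}, so E = yellow. Strike yellow from D.
No further eliminations apply; D can still be any of black, green.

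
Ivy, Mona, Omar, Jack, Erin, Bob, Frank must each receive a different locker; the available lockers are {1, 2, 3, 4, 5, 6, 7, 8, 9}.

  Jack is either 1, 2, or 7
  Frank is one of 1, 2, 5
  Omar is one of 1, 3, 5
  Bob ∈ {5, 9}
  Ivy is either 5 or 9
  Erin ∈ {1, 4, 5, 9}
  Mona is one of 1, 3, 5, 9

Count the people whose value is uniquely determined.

3

Among the 7 variables, 4 fits only Erin (and all 7 values in {1, 2, 3, 4, 5, 7, 9} must be used), so Erin = 4.
Among the 6 still-open variables, 7 fits only Jack (and all 6 values in {1, 2, 3, 5, 7, 9} must be used), so Jack = 7.
The 5 still-open variables together cover exactly {1, 2, 3, 5, 9} — 5 values for 5 variables — and 2 appears only in Frank's list, so Frank = 2.
Ivy and Bob between them cover only {5, 9} — a naked pair. Remove those values from Mona, Omar.
Determined: Jack=7, Erin=4, Frank=2. The other people each still have more than one consistent value. That makes 3.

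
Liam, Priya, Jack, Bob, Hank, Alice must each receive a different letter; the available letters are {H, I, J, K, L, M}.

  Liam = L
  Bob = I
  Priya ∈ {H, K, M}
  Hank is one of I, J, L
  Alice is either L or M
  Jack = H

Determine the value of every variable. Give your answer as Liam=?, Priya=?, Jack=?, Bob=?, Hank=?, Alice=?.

Liam=L, Priya=K, Jack=H, Bob=I, Hank=J, Alice=M

Liam must be L (only option left). So Hank, Alice can't be L.
Jack's domain is down to {H}, so Jack = H. Strike H from Priya.
Bob has just one choice, so Bob = I. Eliminate I elsewhere: Hank.
Hank must be J (only option left).
That leaves Alice = M. Remove M from Priya.
Priya's domain is down to {K}, so Priya = K.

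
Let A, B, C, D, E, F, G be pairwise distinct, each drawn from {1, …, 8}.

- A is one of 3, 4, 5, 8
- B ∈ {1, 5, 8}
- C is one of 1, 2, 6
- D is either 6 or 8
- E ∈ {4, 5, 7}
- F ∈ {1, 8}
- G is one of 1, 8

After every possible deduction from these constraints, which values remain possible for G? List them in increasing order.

1, 8

F and G share exactly the 2 values {1, 8}; by pigeonhole those values go to them, so strike 1, 8 from A, B, C, D.
B's domain is down to {5}, so B = 5. So A, E can't be 5.
D has just one choice, so D = 6. Strike 6 from C.
C's domain is down to {2}, so C = 2.
No further eliminations apply; G can still be any of 1, 8.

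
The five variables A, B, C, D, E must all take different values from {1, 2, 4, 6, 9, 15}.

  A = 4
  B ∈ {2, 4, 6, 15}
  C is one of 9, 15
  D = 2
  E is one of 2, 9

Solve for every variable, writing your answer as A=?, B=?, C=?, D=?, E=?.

A has just one choice, so A = 4. So B can't be 4.
D has just one choice, so D = 2. Eliminate 2 elsewhere: B, E.
E must be 9 (only option left). Remove 9 from C.
C has just one choice, so C = 15. So B can't be 15.
That leaves B = 6.

A=4, B=6, C=15, D=2, E=9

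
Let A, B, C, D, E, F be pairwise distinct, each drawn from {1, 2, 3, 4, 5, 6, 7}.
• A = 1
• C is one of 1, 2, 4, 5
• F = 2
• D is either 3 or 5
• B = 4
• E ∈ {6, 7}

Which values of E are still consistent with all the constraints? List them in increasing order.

A's domain is down to {1}, so A = 1. Strike 1 from C.
B must be 4 (only option left). So C can't be 4.
That leaves F = 2. Strike 2 from C.
C's domain is down to {5}, so C = 5. Eliminate 5 elsewhere: D.
D has just one choice, so D = 3.
No further eliminations apply; E can still be any of 6, 7.

6, 7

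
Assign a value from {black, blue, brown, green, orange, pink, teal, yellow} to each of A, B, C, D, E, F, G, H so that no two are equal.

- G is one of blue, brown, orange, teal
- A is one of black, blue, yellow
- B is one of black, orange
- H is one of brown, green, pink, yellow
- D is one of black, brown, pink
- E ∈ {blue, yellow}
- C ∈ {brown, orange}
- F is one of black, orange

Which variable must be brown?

C

The 8 variables together cover exactly {black, blue, brown, green, orange, pink, teal, yellow} — 8 values for 8 variables — and green appears only in H's list, so H = green.
The 7 still-open variables together cover exactly {black, blue, brown, orange, pink, teal, yellow} — 7 values for 7 variables — and pink appears only in D's list, so D = pink.
The 6 still-open variables draw from only 6 values {black, blue, brown, orange, teal, yellow}, so each is used; only G can be teal, hence G = teal.
The 5 still-open variables together cover exactly {black, blue, brown, orange, yellow} — 5 values for 5 variables — and brown appears only in C's list, so C = brown.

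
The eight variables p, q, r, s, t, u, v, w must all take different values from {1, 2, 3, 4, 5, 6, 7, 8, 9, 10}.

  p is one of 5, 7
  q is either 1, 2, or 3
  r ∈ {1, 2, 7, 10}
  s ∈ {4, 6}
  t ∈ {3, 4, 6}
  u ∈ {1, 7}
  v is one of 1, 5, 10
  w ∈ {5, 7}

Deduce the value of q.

p and w between them cover only {5, 7} — a naked pair. Remove those values from r, u, v.
That leaves u = 1. Remove 1 from q, r, v.
v has just one choice, so v = 10. So r can't be 10.
That leaves r = 2. Remove 2 from q.
So q = 3.

3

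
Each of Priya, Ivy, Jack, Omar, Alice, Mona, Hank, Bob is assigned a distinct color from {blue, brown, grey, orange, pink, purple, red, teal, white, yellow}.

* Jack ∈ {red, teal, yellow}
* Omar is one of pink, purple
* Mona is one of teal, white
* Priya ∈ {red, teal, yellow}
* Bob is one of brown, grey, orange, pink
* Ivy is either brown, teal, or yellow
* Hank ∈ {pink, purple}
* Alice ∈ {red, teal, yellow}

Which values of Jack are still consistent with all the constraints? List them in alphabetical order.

Omar and Hank between them cover only {pink, purple} — a naked pair. Remove those values from Bob.
The 3 variables Priya, Jack, Alice are confined to {red, teal, yellow}, which locks those values in; drop them from Ivy, Mona.
That leaves Ivy = brown. Remove brown from Bob.
Mona's domain is down to {white}, so Mona = white.
No further eliminations apply; Jack can still be any of red, teal, yellow.

red, teal, yellow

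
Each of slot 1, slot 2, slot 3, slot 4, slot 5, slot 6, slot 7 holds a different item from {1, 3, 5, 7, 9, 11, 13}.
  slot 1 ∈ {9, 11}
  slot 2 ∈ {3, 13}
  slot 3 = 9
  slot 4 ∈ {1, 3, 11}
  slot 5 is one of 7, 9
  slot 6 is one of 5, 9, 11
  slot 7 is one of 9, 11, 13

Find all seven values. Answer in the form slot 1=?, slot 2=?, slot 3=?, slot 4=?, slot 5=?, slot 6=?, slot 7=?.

slot 3's domain is down to {9}, so slot 3 = 9. Strike 9 from slot 1, slot 5, slot 6, slot 7.
slot 5 must be 7 (only option left).
That leaves slot 1 = 11. Remove 11 from slot 4, slot 6, slot 7.
slot 6 must be 5 (only option left).
slot 7 has just one choice, so slot 7 = 13. Eliminate 13 elsewhere: slot 2.
That leaves slot 2 = 3. Remove 3 from slot 4.
slot 4 must be 1 (only option left).

slot 1=11, slot 2=3, slot 3=9, slot 4=1, slot 5=7, slot 6=5, slot 7=13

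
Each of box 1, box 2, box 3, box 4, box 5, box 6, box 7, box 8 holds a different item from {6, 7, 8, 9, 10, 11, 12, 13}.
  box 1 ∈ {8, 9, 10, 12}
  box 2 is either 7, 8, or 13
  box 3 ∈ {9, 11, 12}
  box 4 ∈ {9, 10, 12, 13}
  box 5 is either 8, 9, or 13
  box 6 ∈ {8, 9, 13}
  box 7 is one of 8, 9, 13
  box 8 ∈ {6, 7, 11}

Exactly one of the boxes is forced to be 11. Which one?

The 8 variables draw from only 8 values {6, 7, 8, 9, 10, 11, 12, 13}, so each is used; only box 8 can be 6, hence box 8 = 6.
The 7 still-open variables together cover exactly {7, 8, 9, 10, 11, 12, 13} — 7 values for 7 variables — and 7 appears only in box 2's list, so box 2 = 7.
The 6 still-open variables draw from only 6 values {8, 9, 10, 11, 12, 13}, so each is used; only box 3 can be 11, hence box 3 = 11.

box 3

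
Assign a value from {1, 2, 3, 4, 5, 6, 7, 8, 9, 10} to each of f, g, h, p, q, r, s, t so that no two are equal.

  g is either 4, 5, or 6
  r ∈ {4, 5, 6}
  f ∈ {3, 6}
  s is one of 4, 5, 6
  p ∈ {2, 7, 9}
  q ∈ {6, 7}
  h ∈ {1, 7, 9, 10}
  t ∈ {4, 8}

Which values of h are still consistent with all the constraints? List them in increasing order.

g, r, s between them cover only {4, 5, 6} — a naked triple. Remove those values from f, q, t.
f's domain is down to {3}, so f = 3.
q has just one choice, so q = 7. Eliminate 7 elsewhere: h, p.
t must be 8 (only option left).
No further eliminations apply; h can still be any of 1, 9, 10.

1, 9, 10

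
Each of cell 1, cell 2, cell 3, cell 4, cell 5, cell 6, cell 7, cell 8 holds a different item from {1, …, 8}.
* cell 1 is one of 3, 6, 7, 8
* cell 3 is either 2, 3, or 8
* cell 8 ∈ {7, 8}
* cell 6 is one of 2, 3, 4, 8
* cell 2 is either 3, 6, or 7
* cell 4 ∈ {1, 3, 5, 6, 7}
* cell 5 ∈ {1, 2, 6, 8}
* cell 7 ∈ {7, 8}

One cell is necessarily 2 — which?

The 8 variables draw from only 8 values {1, 2, 3, 4, 5, 6, 7, 8}, so each is used; only cell 6 can be 4, hence cell 6 = 4.
Among the 7 still-open variables, 5 fits only cell 4 (and all 7 values in {1, 2, 3, 5, 6, 7, 8} must be used), so cell 4 = 5.
The 6 still-open variables together cover exactly {1, 2, 3, 6, 7, 8} — 6 values for 6 variables — and 1 appears only in cell 5's list, so cell 5 = 1.
The 5 still-open variables together cover exactly {2, 3, 6, 7, 8} — 5 values for 5 variables — and 2 appears only in cell 3's list, so cell 3 = 2.

cell 3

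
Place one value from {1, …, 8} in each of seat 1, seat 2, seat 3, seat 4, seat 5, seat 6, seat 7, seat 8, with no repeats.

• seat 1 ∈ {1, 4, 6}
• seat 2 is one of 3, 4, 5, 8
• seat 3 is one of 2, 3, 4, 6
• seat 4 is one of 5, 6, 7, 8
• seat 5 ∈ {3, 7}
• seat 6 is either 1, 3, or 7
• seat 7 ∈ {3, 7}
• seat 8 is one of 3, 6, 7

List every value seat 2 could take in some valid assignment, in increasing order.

Among the 8 variables, 2 fits only seat 3 (and all 8 values in {1, 2, 3, 4, 5, 6, 7, 8} must be used), so seat 3 = 2.
seat 5 and seat 7 share exactly the 2 values {3, 7}; by pigeonhole those values go to them, so strike 3, 7 from seat 2, seat 4, seat 6, seat 8.
That leaves seat 6 = 1. Strike 1 from seat 1.
seat 8 must be 6 (only option left). Remove 6 from seat 1, seat 4.
That leaves seat 1 = 4. Strike 4 from seat 2.
No further eliminations apply; seat 2 can still be any of 5, 8.

5, 8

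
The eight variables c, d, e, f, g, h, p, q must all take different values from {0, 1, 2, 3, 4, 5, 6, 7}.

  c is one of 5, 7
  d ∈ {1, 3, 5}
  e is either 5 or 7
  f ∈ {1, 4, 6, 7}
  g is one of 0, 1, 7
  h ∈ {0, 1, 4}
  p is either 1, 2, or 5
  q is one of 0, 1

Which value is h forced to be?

The 8 variables together cover exactly {0, 1, 2, 3, 4, 5, 6, 7} — 8 values for 8 variables — and 2 appears only in p's list, so p = 2.
Among the 7 still-open variables, 3 fits only d (and all 7 values in {0, 1, 3, 4, 5, 6, 7} must be used), so d = 3.
The 6 still-open variables together cover exactly {0, 1, 4, 5, 6, 7} — 6 values for 6 variables — and 6 appears only in f's list, so f = 6.
The 5 still-open variables together cover exactly {0, 1, 4, 5, 7} — 5 values for 5 variables — and 4 appears only in h's list, so h = 4.

4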